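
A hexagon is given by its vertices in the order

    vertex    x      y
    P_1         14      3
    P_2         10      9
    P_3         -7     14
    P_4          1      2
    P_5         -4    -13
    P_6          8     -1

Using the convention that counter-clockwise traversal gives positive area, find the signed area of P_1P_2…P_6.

206

Apply the surveyor's formula: 2A = Σ (x_i·y_{i+1} − x_{i+1}·y_i), indices taken mod 6.
Σ = (96) + (203) + (-28) + (-5) + (108) + (38) = 412
Signed area = Σ/2 = 206 (positive ⇒ counter-clockwise traversal).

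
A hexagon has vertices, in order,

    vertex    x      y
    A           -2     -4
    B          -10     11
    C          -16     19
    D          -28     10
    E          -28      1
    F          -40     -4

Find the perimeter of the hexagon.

|AB| = √((-8)² + (15)²) = √289 = 17
|BC| = √((-6)² + (8)²) = √100 = 10
|CD| = √((-12)² + (-9)²) = √225 = 15
|DE| = √((0)² + (-9)²) = √81 = 9
|EF| = √((-12)² + (-5)²) = √169 = 13
|FA| = √((38)² + (0)²) = √1444 = 38
Perimeter = 17 + 10 + 15 + 9 + 13 + 38 = 102.

102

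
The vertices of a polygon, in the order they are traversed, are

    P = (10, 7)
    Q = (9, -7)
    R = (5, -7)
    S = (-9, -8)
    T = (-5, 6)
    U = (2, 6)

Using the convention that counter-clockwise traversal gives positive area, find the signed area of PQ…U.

Apply the shoelace (surveyor's) formula: 2A = Σ (x_i·y_{i+1} − x_{i+1}·y_i), indices taken mod 6.
Cross-terms: -133, -28, -103, -94, -42, -46  ⇒  Σ = -446
Signed area = Σ/2 = -223 (negative ⇒ clockwise traversal).

-223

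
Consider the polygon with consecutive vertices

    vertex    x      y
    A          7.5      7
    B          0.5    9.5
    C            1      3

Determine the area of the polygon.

Apply Gauss's area formula: 2A = Σ (x_i·y_{i+1} − x_{i+1}·y_i), indices taken mod 3.
Cross-terms: 67.75, -8, -15.5  ⇒  Σ = 44.25
Area = |Σ|/2 = 22.125.

22.125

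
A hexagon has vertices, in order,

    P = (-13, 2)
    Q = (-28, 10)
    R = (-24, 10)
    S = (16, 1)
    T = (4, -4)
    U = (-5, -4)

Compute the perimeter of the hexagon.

94

|PQ| = √((-15)² + (8)²) = √289 = 17
|QR| = √((4)² + (0)²) = √16 = 4
|RS| = √((40)² + (-9)²) = √1681 = 41
|ST| = √((-12)² + (-5)²) = √169 = 13
|TU| = √((-9)² + (0)²) = √81 = 9
|UP| = √((-8)² + (6)²) = √100 = 10
Perimeter = 17 + 4 + 41 + 13 + 9 + 10 = 94.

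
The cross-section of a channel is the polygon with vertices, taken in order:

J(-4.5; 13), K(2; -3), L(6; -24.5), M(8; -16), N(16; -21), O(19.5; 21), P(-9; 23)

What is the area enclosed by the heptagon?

757

Apply the surveyor's formula: 2A = Σ (x_i·y_{i+1} − x_{i+1}·y_i), indices taken mod 7.
Cross-terms: -12.5, -31, 100, 88, 745.5, 637.5, -13.5  ⇒  Σ = 1514
Area = |Σ|/2 = 757.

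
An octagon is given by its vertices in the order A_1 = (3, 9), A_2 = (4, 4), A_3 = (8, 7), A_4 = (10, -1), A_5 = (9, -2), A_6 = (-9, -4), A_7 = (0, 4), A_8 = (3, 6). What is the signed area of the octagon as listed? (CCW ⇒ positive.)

-105

Apply Gauss's area formula: 2A = Σ (x_i·y_{i+1} − x_{i+1}·y_i), indices taken mod 8.
A_1→A_2: (3)(4) − (4)(9) = -24
A_2→A_3: (4)(7) − (8)(4) = -4
A_3→A_4: (8)(-1) − (10)(7) = -78
A_4→A_5: (10)(-2) − (9)(-1) = -11
A_5→A_6: (9)(-4) − (-9)(-2) = -54
A_6→A_7: (-9)(4) − (0)(-4) = -36
A_7→A_8: (0)(6) − (3)(4) = -12
A_8→A_1: (3)(9) − (3)(6) = 9
Σ = -210
Signed area = Σ/2 = -105 (negative ⇒ clockwise traversal).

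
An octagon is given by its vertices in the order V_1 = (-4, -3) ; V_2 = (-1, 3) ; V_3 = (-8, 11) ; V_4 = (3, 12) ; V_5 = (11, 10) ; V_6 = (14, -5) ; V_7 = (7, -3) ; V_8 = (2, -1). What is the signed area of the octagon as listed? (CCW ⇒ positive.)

-223

Apply Gauss's area formula: 2A = Σ (x_i·y_{i+1} − x_{i+1}·y_i), indices taken mod 8.
Σ = (-15) + (13) + (-129) + (-102) + (-195) + (-7) + (-1) + (-10) = -446
Signed area = Σ/2 = -223 (negative ⇒ clockwise traversal).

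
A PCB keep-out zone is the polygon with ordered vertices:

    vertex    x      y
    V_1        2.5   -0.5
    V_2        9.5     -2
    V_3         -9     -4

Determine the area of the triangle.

Σ = (-0.25) + (-56) + (14.5) = -41.75
Area = |Σ|/2 = 20.875.

20.875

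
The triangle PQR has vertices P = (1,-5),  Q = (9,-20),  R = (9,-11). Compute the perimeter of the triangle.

|PQ| = √((8)² + (-15)²) = √289 = 17
|QR| = √((0)² + (9)²) = √81 = 9
|RP| = √((-8)² + (6)²) = √100 = 10
Perimeter = 17 + 9 + 10 = 36.

36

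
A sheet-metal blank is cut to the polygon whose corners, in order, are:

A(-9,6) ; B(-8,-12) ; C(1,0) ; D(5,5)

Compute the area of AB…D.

124

Apply the shoelace (surveyor's) formula: 2A = Σ (x_i·y_{i+1} − x_{i+1}·y_i), indices taken mod 4.
A→B: (-9)(-12) − (-8)(6) = 156
B→C: (-8)(0) − (1)(-12) = 12
C→D: (1)(5) − (5)(0) = 5
D→A: (5)(6) − (-9)(5) = 75
Σ = 248
Area = |Σ|/2 = 124.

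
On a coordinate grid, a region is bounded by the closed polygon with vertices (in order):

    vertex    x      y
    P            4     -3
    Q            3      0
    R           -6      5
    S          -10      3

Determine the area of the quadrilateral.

37

Apply the shoelace (surveyor's) formula: 2A = Σ (x_i·y_{i+1} − x_{i+1}·y_i), indices taken mod 4.
Σ = (9) + (15) + (32) + (18) = 74
Area = |Σ|/2 = 37.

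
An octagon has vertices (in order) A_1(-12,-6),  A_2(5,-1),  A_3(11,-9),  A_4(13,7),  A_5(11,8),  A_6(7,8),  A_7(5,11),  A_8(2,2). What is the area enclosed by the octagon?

149

Apply the shoelace (surveyor's) formula: 2A = Σ (x_i·y_{i+1} − x_{i+1}·y_i), indices taken mod 8.
Σ = (42) + (-34) + (194) + (27) + (32) + (37) + (-12) + (12) = 298
Area = |Σ|/2 = 149.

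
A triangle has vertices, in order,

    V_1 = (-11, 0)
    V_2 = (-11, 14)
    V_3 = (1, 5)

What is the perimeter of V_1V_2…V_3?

42

|V_1V_2| = √((0)² + (14)²) = √196 = 14
|V_2V_3| = √((12)² + (-9)²) = √225 = 15
|V_3V_1| = √((-12)² + (-5)²) = √169 = 13
Perimeter = 14 + 15 + 13 = 42.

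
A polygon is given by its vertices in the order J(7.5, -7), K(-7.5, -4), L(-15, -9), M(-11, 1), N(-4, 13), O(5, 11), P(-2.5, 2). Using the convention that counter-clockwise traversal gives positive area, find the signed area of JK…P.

J→K: (7.5)(-4) − (-7.5)(-7) = -82.5
K→L: (-7.5)(-9) − (-15)(-4) = 7.5
L→M: (-15)(1) − (-11)(-9) = -114
M→N: (-11)(13) − (-4)(1) = -139
N→O: (-4)(11) − (5)(13) = -109
O→P: (5)(2) − (-2.5)(11) = 37.5
P→J: (-2.5)(-7) − (7.5)(2) = 2.5
Σ = -397
Signed area = Σ/2 = -198.5 (negative ⇒ clockwise traversal).

-198.5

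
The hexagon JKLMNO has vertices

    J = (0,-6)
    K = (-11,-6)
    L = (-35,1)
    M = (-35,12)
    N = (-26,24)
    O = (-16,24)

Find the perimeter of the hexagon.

106

|JK| = √((-11)² + (0)²) = √121 = 11
|KL| = √((-24)² + (7)²) = √625 = 25
|LM| = √((0)² + (11)²) = √121 = 11
|MN| = √((9)² + (12)²) = √225 = 15
|NO| = √((10)² + (0)²) = √100 = 10
|OJ| = √((16)² + (-30)²) = √1156 = 34
Perimeter = 11 + 25 + 11 + 15 + 10 + 34 = 106.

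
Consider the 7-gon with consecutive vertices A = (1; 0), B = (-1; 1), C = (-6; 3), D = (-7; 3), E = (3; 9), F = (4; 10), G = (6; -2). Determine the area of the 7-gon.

Σ = (1) + (3) + (3) + (-72) + (-6) + (-68) + (2) = -137
Area = |Σ|/2 = 68.5.

68.5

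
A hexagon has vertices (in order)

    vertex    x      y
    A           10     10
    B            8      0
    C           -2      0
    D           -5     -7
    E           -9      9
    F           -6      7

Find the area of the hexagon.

Σ = (-80) + (0) + (14) + (-108) + (-9) + (-130) = -313
Area = |Σ|/2 = 156.5.

156.5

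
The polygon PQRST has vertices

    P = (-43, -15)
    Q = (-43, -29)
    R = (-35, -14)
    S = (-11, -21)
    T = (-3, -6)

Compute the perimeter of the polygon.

114

|PQ| = √((0)² + (-14)²) = √196 = 14
|QR| = √((8)² + (15)²) = √289 = 17
|RS| = √((24)² + (-7)²) = √625 = 25
|ST| = √((8)² + (15)²) = √289 = 17
|TP| = √((-40)² + (-9)²) = √1681 = 41
Perimeter = 14 + 17 + 25 + 17 + 41 = 114.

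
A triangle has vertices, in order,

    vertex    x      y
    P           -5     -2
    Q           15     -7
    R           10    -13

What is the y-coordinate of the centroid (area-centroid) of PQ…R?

-22/3

Apply Gauss's area formula. First the cross-terms c_i = x_i·y_{i+1} − x_{i+1}·y_i:
  65, -125, -85  ⇒  2A = -145, A = -72.5.
Then Σ (y_i + y_{i+1})·c_i = 3190, so ȳ = 3190 / (6·(-72.5)) = -22/3.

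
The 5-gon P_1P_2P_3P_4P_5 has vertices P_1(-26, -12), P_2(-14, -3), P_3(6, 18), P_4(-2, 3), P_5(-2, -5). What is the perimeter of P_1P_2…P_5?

|P_1P_2| = √((12)² + (9)²) = √225 = 15
|P_2P_3| = √((20)² + (21)²) = √841 = 29
|P_3P_4| = √((-8)² + (-15)²) = √289 = 17
|P_4P_5| = √((0)² + (-8)²) = √64 = 8
|P_5P_1| = √((-24)² + (-7)²) = √625 = 25
Perimeter = 15 + 29 + 17 + 8 + 25 = 94.

94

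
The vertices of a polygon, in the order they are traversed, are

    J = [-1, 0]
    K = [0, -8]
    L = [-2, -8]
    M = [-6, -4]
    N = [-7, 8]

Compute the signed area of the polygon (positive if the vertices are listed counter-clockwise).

Σ = (8) + (-16) + (-40) + (-76) + (8) = -116
Signed area = Σ/2 = -58 (negative ⇒ clockwise traversal).

-58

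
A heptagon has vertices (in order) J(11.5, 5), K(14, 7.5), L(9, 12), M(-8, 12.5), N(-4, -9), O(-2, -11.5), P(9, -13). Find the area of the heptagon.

Apply Gauss's area formula: 2A = Σ (x_i·y_{i+1} − x_{i+1}·y_i), indices taken mod 7.
Σ = (16.25) + (100.5) + (208.5) + (122) + (28) + (129.5) + (194.5) = 799.25
Area = |Σ|/2 = 399.625.

399.625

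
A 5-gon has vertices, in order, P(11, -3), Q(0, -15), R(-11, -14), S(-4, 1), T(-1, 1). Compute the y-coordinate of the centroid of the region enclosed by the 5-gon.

-127/18

Apply the surveyor's formula. First the cross-terms c_i = x_i·y_{i+1} − x_{i+1}·y_i:
  -165, -165, -67, -3, -8  ⇒  2A = -408, A = -204.
Then Σ (y_i + y_{i+1})·c_i = 8636, so ȳ = 8636 / (6·(-204)) = -127/18.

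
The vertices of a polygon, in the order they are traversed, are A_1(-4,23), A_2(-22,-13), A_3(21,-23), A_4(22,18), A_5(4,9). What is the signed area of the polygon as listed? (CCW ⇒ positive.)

1237.5

Apply Gauss's area formula: 2A = Σ (x_i·y_{i+1} − x_{i+1}·y_i), indices taken mod 5.
Σ = (558) + (779) + (884) + (126) + (128) = 2475
Signed area = Σ/2 = 1237.5 (positive ⇒ counter-clockwise traversal).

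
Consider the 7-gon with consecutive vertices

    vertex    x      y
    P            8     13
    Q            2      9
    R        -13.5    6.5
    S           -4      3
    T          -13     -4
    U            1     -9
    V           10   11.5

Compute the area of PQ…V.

240.75

Apply Gauss's area formula: 2A = Σ (x_i·y_{i+1} − x_{i+1}·y_i), indices taken mod 7.
Σ = (46) + (134.5) + (-14.5) + (55) + (121) + (101.5) + (38) = 481.5
Area = |Σ|/2 = 240.75.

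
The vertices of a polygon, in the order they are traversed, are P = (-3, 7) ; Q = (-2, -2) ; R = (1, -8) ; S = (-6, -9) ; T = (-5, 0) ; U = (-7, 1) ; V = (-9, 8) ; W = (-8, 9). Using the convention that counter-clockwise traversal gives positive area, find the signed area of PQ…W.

-81

Apply the shoelace (surveyor's) formula: 2A = Σ (x_i·y_{i+1} − x_{i+1}·y_i), indices taken mod 8.
P→Q: (-3)(-2) − (-2)(7) = 20
Q→R: (-2)(-8) − (1)(-2) = 18
R→S: (1)(-9) − (-6)(-8) = -57
S→T: (-6)(0) − (-5)(-9) = -45
T→U: (-5)(1) − (-7)(0) = -5
U→V: (-7)(8) − (-9)(1) = -47
V→W: (-9)(9) − (-8)(8) = -17
W→P: (-8)(7) − (-3)(9) = -29
Σ = -162
Signed area = Σ/2 = -81 (negative ⇒ clockwise traversal).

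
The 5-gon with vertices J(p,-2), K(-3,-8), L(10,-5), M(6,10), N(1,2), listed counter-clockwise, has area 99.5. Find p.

Write out the shoelace sum; only the two edges meeting at J involve p:
2·Area = [(1·(-2) − p·2) + (p·(-8) − (-3)·(-2))] + 227
       = -10·p + 219 = 199
⇒ p = 2.

2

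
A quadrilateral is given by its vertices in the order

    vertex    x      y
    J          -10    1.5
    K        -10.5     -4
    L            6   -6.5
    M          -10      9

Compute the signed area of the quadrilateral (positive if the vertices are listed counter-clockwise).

106

Σ = (55.75) + (92.25) + (-11) + (75) = 212
Signed area = Σ/2 = 106 (positive ⇒ counter-clockwise traversal).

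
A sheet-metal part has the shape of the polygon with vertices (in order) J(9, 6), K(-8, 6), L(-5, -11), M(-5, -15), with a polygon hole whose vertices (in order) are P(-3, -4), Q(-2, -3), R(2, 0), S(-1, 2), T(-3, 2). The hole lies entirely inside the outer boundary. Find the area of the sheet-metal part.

156

Outer boundary:
Apply the shoelace (surveyor's) formula: 2A = Σ (x_i·y_{i+1} − x_{i+1}·y_i), indices taken mod 4.
Σ = (102) + (118) + (20) + (105) = 345
Area = |Σ|/2 = 172.5.
Hole:
Apply the shoelace (surveyor's) formula: 2A = Σ (x_i·y_{i+1} − x_{i+1}·y_i), indices taken mod 5.
Σ = (1) + (6) + (4) + (4) + (18) = 33
Area = |Σ|/2 = 16.5.
Net area = 172.5 − 16.5 = 156.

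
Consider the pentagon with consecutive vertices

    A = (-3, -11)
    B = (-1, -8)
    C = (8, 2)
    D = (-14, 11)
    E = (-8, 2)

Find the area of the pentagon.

Apply the surveyor's formula: 2A = Σ (x_i·y_{i+1} − x_{i+1}·y_i), indices taken mod 5.
Cross-terms: 13, 62, 116, 60, 94  ⇒  Σ = 345
Area = |Σ|/2 = 172.5.

172.5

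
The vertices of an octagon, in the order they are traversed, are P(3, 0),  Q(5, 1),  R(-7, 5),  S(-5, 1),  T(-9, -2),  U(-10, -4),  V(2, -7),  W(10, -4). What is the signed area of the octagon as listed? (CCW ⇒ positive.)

120

Cross-terms: 3, 32, 18, 19, 16, 78, 62, 12  ⇒  Σ = 240
Signed area = Σ/2 = 120 (positive ⇒ counter-clockwise traversal).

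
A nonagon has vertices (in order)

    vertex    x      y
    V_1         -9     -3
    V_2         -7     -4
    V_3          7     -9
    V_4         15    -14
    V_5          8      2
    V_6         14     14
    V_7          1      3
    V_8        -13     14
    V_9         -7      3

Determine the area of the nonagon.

Apply the shoelace (surveyor's) formula: 2A = Σ (x_i·y_{i+1} − x_{i+1}·y_i), indices taken mod 9.
Σ = (15) + (91) + (37) + (142) + (84) + (28) + (53) + (59) + (48) = 557
Area = |Σ|/2 = 278.5.

278.5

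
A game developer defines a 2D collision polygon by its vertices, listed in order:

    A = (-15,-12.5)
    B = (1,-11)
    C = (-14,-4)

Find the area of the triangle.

67.25

Apply the shoelace formula: 2A = Σ (x_i·y_{i+1} − x_{i+1}·y_i), indices taken mod 3.
Σ = (177.5) + (-158) + (115) = 134.5
Area = |Σ|/2 = 67.25.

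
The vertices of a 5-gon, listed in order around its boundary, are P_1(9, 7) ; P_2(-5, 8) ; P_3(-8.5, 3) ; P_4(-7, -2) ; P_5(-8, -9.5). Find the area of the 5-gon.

139

Σ = (107) + (53) + (38) + (50.5) + (29.5) = 278
Area = |Σ|/2 = 139.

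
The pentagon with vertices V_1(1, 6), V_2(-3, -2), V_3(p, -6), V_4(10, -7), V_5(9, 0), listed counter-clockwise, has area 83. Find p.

9

Write out the shoelace sum; only the two edges meeting at V_3 involve p:
2·Area = [((-3)·(-6) − p·(-2)) + (p·(-7) − 10·(-6))] + 133
       = -5·p + 211 = 166
⇒ p = 9.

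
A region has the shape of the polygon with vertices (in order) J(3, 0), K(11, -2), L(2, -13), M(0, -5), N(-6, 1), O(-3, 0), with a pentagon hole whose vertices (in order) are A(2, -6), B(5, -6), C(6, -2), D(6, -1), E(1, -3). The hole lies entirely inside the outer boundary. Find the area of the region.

Outer boundary:
Apply the shoelace (surveyor's) formula: 2A = Σ (x_i·y_{i+1} − x_{i+1}·y_i), indices taken mod 6.
Cross-terms: -6, -139, -10, -30, 3, 0  ⇒  Σ = -182
Area = |Σ|/2 = 91.
Hole:
Apply the surveyor's formula: 2A = Σ (x_i·y_{i+1} − x_{i+1}·y_i), indices taken mod 5.
Cross-terms: 18, 26, 6, -17, 0  ⇒  Σ = 33
Area = |Σ|/2 = 16.5.
Net area = 91 − 16.5 = 74.5.

74.5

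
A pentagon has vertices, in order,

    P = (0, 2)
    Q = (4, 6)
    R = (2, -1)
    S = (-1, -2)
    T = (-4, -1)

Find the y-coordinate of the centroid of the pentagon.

29/33

Apply the surveyor's formula. First the cross-terms c_i = x_i·y_{i+1} − x_{i+1}·y_i:
  -8, -16, -5, -7, -8  ⇒  2A = -44, A = -22.
Then Σ (y_i + y_{i+1})·c_i = -116, so ȳ = -116 / (6·(-22)) = 29/33.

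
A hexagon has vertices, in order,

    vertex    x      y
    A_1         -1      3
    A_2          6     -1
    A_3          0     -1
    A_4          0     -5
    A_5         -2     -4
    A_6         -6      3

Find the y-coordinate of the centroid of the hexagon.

-4/117

Apply the surveyor's formula. First the cross-terms c_i = x_i·y_{i+1} − x_{i+1}·y_i:
  -17, -6, 0, -10, -30, -15  ⇒  2A = -78, A = -39.
Then Σ (y_i + y_{i+1})·c_i = 8, so ȳ = 8 / (6·(-39)) = -4/117.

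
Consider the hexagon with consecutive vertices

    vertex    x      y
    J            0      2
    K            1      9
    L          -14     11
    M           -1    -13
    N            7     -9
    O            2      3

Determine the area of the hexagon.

235.5

Apply the surveyor's formula: 2A = Σ (x_i·y_{i+1} − x_{i+1}·y_i), indices taken mod 6.
Σ = (-2) + (137) + (193) + (100) + (39) + (4) = 471
Area = |Σ|/2 = 235.5.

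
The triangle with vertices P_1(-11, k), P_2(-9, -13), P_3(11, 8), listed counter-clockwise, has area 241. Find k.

9

Write out the shoelace sum; only the two edges meeting at P_1 involve k:
2·Area = [(11·k − (-11)·8) + ((-11)·(-13) − (-9)·k)] + 71
       = 20·k + 302 = 482
⇒ k = 9.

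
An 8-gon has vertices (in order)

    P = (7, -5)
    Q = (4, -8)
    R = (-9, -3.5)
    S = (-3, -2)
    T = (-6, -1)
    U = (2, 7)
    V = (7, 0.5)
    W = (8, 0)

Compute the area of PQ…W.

127.75

Apply the surveyor's formula: 2A = Σ (x_i·y_{i+1} − x_{i+1}·y_i), indices taken mod 8.
Cross-terms: -36, -86, 7.5, -9, -40, -48, -4, -40  ⇒  Σ = -255.5
Area = |Σ|/2 = 127.75.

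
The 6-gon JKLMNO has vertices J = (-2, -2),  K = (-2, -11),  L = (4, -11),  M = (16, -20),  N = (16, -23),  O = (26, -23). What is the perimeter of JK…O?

|JK| = √((0)² + (-9)²) = √81 = 9
|KL| = √((6)² + (0)²) = √36 = 6
|LM| = √((12)² + (-9)²) = √225 = 15
|MN| = √((0)² + (-3)²) = √9 = 3
|NO| = √((10)² + (0)²) = √100 = 10
|OJ| = √((-28)² + (21)²) = √1225 = 35
Perimeter = 9 + 6 + 15 + 3 + 10 + 35 = 78.

78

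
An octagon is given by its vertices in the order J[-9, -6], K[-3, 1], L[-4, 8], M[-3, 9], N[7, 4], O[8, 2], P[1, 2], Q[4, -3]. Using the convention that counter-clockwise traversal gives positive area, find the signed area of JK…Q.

Apply the shoelace (surveyor's) formula: 2A = Σ (x_i·y_{i+1} − x_{i+1}·y_i), indices taken mod 8.
Σ = (-27) + (-20) + (-12) + (-75) + (-18) + (14) + (-11) + (-51) = -200
Signed area = Σ/2 = -100 (negative ⇒ clockwise traversal).

-100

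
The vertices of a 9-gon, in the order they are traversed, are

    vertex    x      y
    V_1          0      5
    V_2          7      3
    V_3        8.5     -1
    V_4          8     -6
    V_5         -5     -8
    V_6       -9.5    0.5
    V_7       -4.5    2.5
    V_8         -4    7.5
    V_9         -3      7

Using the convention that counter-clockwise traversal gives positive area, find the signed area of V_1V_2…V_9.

-174.375

Cross-terms: -35, -32.5, -43, -94, -78.5, -21.5, -23.75, -5.5, -15  ⇒  Σ = -348.75
Signed area = Σ/2 = -174.375 (negative ⇒ clockwise traversal).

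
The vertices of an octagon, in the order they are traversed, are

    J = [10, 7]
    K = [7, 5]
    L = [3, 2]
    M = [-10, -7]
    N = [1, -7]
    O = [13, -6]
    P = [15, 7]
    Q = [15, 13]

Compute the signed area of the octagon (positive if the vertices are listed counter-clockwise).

203.5

Apply Gauss's area formula: 2A = Σ (x_i·y_{i+1} − x_{i+1}·y_i), indices taken mod 8.
J→K: (10)(5) − (7)(7) = 1
K→L: (7)(2) − (3)(5) = -1
L→M: (3)(-7) − (-10)(2) = -1
M→N: (-10)(-7) − (1)(-7) = 77
N→O: (1)(-6) − (13)(-7) = 85
O→P: (13)(7) − (15)(-6) = 181
P→Q: (15)(13) − (15)(7) = 90
Q→J: (15)(7) − (10)(13) = -25
Σ = 407
Signed area = Σ/2 = 203.5 (positive ⇒ counter-clockwise traversal).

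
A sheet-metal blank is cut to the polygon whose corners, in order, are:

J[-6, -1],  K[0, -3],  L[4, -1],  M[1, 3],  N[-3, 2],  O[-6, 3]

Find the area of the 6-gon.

40.5

Σ = (18) + (12) + (13) + (11) + (3) + (24) = 81
Area = |Σ|/2 = 40.5.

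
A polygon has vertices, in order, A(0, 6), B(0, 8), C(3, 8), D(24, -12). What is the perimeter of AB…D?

|AB| = √((0)² + (2)²) = √4 = 2
|BC| = √((3)² + (0)²) = √9 = 3
|CD| = √((21)² + (-20)²) = √841 = 29
|DA| = √((-24)² + (18)²) = √900 = 30
Perimeter = 2 + 3 + 29 + 30 = 64.

64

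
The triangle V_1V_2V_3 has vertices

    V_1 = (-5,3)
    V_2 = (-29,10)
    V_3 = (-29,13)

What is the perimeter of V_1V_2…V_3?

|V_1V_2| = √((-24)² + (7)²) = √625 = 25
|V_2V_3| = √((0)² + (3)²) = √9 = 3
|V_3V_1| = √((24)² + (-10)²) = √676 = 26
Perimeter = 25 + 3 + 26 = 54.

54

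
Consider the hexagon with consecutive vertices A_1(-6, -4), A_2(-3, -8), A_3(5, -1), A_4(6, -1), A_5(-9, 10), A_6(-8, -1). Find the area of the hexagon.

123

Σ = (36) + (43) + (1) + (51) + (89) + (26) = 246
Area = |Σ|/2 = 123.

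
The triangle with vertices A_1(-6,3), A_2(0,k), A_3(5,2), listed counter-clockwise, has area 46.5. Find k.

Write out the shoelace sum; only the two edges meeting at A_2 involve k:
2·Area = [((-6)·k − 0·3) + (0·2 − 5·k)] + 27
       = -11·k + 27 = 93
⇒ k = -6.

-6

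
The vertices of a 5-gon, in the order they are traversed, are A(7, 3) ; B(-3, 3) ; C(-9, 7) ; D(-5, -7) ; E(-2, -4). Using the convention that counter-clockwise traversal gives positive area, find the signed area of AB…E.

81

Apply Gauss's area formula: 2A = Σ (x_i·y_{i+1} − x_{i+1}·y_i), indices taken mod 5.
Σ = (30) + (6) + (98) + (6) + (22) = 162
Signed area = Σ/2 = 81 (positive ⇒ counter-clockwise traversal).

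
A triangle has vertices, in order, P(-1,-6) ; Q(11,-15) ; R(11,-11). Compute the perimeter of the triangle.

|PQ| = √((12)² + (-9)²) = √225 = 15
|QR| = √((0)² + (4)²) = √16 = 4
|RP| = √((-12)² + (5)²) = √169 = 13
Perimeter = 15 + 4 + 13 = 32.

32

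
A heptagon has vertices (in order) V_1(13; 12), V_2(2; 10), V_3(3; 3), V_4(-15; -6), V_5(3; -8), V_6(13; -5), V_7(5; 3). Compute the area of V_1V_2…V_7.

210.5

Apply Gauss's area formula: 2A = Σ (x_i·y_{i+1} − x_{i+1}·y_i), indices taken mod 7.
Σ = (106) + (-24) + (27) + (138) + (89) + (64) + (21) = 421
Area = |Σ|/2 = 210.5.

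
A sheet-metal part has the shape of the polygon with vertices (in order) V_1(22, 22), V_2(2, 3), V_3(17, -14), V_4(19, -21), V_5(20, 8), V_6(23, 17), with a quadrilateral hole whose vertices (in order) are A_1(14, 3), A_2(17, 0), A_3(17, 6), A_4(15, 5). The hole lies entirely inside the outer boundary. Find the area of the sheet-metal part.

345.5

Outer boundary:
Σ = (22) + (-79) + (-91) + (572) + (156) + (132) = 712
Area = |Σ|/2 = 356.
Hole:
Apply the surveyor's formula: 2A = Σ (x_i·y_{i+1} − x_{i+1}·y_i), indices taken mod 4.
Σ = (-51) + (102) + (-5) + (-25) = 21
Area = |Σ|/2 = 10.5.
Net area = 356 − 10.5 = 345.5.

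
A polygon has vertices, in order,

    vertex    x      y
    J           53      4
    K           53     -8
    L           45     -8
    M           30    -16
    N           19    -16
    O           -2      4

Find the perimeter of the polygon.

132

|JK| = √((0)² + (-12)²) = √144 = 12
|KL| = √((-8)² + (0)²) = √64 = 8
|LM| = √((-15)² + (-8)²) = √289 = 17
|MN| = √((-11)² + (0)²) = √121 = 11
|NO| = √((-21)² + (20)²) = √841 = 29
|OJ| = √((55)² + (0)²) = √3025 = 55
Perimeter = 12 + 8 + 17 + 11 + 29 + 55 = 132.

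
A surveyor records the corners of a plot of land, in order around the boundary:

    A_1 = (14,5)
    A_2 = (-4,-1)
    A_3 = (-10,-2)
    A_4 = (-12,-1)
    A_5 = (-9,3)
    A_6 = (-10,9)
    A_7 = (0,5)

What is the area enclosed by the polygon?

113

Apply the shoelace formula: 2A = Σ (x_i·y_{i+1} − x_{i+1}·y_i), indices taken mod 7.
Σ = (6) + (-2) + (-14) + (-45) + (-51) + (-50) + (-70) = -226
Area = |Σ|/2 = 113.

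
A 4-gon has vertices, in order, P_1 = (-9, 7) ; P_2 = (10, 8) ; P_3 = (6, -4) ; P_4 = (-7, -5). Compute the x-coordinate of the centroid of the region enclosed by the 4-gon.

Apply the shoelace formula. First the cross-terms c_i = x_i·y_{i+1} − x_{i+1}·y_i:
  -142, -88, -58, -94  ⇒  2A = -382, A = -191.
Then Σ (x_i + x_{i+1})·c_i = 12, so x̄ = 12 / (6·(-191)) = -2/191.

-2/191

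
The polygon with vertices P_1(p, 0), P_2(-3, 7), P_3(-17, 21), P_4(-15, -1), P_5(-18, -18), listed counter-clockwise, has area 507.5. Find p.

The doubled signed area Σ (x_i y_{i+1} − x_{i+1} y_i) is linear in p.
With p=0 it equals 640; the coefficient of p is 25 (from the two edges through P_1).
So 25·p + 640 = 2·507.5 = 1015 ⇒ p = 15.

15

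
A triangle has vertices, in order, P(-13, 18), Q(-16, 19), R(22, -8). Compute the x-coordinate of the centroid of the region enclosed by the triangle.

Apply Gauss's area formula. First the cross-terms c_i = x_i·y_{i+1} − x_{i+1}·y_i:
  41, -290, 292  ⇒  2A = 43, A = 21.5.
Then Σ (x_i + x_{i+1})·c_i = -301, so x̄ = -301 / (6·21.5) = -7/3.

-7/3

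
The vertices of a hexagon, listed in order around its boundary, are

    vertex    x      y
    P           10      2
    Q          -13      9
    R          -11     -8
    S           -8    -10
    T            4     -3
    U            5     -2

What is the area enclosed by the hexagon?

Apply Gauss's area formula: 2A = Σ (x_i·y_{i+1} − x_{i+1}·y_i), indices taken mod 6.
Σ = (116) + (203) + (46) + (64) + (7) + (30) = 466
Area = |Σ|/2 = 233.

233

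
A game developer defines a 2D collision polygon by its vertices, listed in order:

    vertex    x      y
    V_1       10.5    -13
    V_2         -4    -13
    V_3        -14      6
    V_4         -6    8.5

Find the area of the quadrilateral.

V_1→V_2: (10.5)(-13) − (-4)(-13) = -188.5
V_2→V_3: (-4)(6) − (-14)(-13) = -206
V_3→V_4: (-14)(8.5) − (-6)(6) = -83
V_4→V_1: (-6)(-13) − (10.5)(8.5) = -11.25
Σ = -488.75
Area = |Σ|/2 = 244.375.

244.375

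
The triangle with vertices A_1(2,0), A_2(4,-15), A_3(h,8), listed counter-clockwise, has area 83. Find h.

12

Write out the shoelace sum; only the two edges meeting at A_3 involve h:
2·Area = [(4·8 − h·(-15)) + (h·0 − 2·8)] + -30
       = 15·h + -14 = 166
⇒ h = 12.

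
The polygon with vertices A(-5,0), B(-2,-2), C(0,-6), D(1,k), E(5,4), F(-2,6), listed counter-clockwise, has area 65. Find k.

Write out the shoelace sum; only the two edges meeting at D involve k:
2·Area = [(0·k − 1·(-6)) + (1·4 − 5·k)] + 90
       = -5·k + 100 = 130
⇒ k = -6.

-6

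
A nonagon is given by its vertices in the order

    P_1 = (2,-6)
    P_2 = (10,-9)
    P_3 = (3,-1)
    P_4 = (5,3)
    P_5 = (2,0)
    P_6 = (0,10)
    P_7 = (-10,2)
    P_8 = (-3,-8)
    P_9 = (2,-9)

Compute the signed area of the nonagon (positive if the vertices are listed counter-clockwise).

Σ = (42) + (17) + (14) + (-6) + (20) + (100) + (86) + (43) + (6) = 322
Signed area = Σ/2 = 161 (positive ⇒ counter-clockwise traversal).

161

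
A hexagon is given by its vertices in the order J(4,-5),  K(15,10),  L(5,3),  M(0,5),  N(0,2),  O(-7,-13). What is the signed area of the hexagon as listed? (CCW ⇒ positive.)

Apply the shoelace formula: 2A = Σ (x_i·y_{i+1} − x_{i+1}·y_i), indices taken mod 6.
Σ = (115) + (-5) + (25) + (0) + (14) + (87) = 236
Signed area = Σ/2 = 118 (positive ⇒ counter-clockwise traversal).

118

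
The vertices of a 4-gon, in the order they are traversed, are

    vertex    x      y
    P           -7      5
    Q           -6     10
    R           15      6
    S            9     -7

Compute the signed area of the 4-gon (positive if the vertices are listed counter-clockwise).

Apply Gauss's area formula: 2A = Σ (x_i·y_{i+1} − x_{i+1}·y_i), indices taken mod 4.
Σ = (-40) + (-186) + (-159) + (-4) = -389
Signed area = Σ/2 = -194.5 (negative ⇒ clockwise traversal).

-194.5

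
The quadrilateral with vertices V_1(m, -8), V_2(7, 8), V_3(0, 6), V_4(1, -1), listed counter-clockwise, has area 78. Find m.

8

The doubled signed area Σ (x_i y_{i+1} − x_{i+1} y_i) is linear in m.
With m=0 it equals 84; the coefficient of m is 9 (from the two edges through V_1).
So 9·m + 84 = 2·78 = 156 ⇒ m = 8.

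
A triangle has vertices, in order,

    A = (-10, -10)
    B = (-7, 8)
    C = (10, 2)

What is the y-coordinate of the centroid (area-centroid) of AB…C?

0

Apply the surveyor's formula. First the cross-terms c_i = x_i·y_{i+1} − x_{i+1}·y_i:
  -150, -94, -80  ⇒  2A = -324, A = -162.
Then Σ (y_i + y_{i+1})·c_i = 0, so ȳ = 0 / (6·(-162)) = 0.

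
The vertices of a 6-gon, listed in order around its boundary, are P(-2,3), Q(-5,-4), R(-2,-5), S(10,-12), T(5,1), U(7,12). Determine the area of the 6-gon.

141

Apply the shoelace (surveyor's) formula: 2A = Σ (x_i·y_{i+1} − x_{i+1}·y_i), indices taken mod 6.
Cross-terms: 23, 17, 74, 70, 53, 45  ⇒  Σ = 282
Area = |Σ|/2 = 141.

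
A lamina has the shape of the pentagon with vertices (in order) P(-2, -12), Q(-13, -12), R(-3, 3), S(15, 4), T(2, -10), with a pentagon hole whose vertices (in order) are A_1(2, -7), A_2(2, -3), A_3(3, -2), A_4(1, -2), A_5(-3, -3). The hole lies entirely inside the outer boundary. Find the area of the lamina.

Outer boundary:
Σ = (-132) + (-75) + (-57) + (-158) + (-44) = -466
Area = |Σ|/2 = 233.
Hole:
Apply Gauss's area formula: 2A = Σ (x_i·y_{i+1} − x_{i+1}·y_i), indices taken mod 5.
Cross-terms: 8, 5, -4, -9, 27  ⇒  Σ = 27
Area = |Σ|/2 = 13.5.
Net area = 233 − 13.5 = 219.5.

219.5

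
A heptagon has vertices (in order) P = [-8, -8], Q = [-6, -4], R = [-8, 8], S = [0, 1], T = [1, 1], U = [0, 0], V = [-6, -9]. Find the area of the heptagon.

64.5

Apply the shoelace (surveyor's) formula: 2A = Σ (x_i·y_{i+1} − x_{i+1}·y_i), indices taken mod 7.
Cross-terms: -16, -80, -8, -1, 0, 0, -24  ⇒  Σ = -129
Area = |Σ|/2 = 64.5.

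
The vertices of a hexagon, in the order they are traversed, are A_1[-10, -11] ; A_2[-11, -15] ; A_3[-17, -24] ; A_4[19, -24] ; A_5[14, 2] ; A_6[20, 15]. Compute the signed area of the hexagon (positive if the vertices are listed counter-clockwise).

688

Apply the shoelace formula: 2A = Σ (x_i·y_{i+1} − x_{i+1}·y_i), indices taken mod 6.
Cross-terms: 29, 9, 864, 374, 170, -70  ⇒  Σ = 1376
Signed area = Σ/2 = 688 (positive ⇒ counter-clockwise traversal).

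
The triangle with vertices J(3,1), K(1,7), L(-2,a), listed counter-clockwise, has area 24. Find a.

Write out the shoelace sum; only the two edges meeting at L involve a:
2·Area = [(1·a − (-2)·7) + ((-2)·1 − 3·a)] + 20
       = -2·a + 32 = 48
⇒ a = -8.

-8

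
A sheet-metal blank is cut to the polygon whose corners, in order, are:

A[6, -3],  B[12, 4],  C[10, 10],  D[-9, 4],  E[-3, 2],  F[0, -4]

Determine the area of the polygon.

150

A→B: (6)(4) − (12)(-3) = 60
B→C: (12)(10) − (10)(4) = 80
C→D: (10)(4) − (-9)(10) = 130
D→E: (-9)(2) − (-3)(4) = -6
E→F: (-3)(-4) − (0)(2) = 12
F→A: (0)(-3) − (6)(-4) = 24
Σ = 300
Area = |Σ|/2 = 150.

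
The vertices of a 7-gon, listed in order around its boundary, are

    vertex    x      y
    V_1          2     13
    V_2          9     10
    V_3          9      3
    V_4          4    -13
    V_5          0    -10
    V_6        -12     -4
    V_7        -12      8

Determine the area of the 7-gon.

382.5

Apply the shoelace formula: 2A = Σ (x_i·y_{i+1} − x_{i+1}·y_i), indices taken mod 7.
Σ = (-97) + (-63) + (-129) + (-40) + (-120) + (-144) + (-172) = -765
Area = |Σ|/2 = 382.5.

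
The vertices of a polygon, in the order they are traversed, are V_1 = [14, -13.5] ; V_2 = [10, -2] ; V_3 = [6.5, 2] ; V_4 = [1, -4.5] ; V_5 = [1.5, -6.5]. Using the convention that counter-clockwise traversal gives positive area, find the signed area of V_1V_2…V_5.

Σ = (107) + (33) + (-31.25) + (0.25) + (70.75) = 179.75
Signed area = Σ/2 = 89.875 (positive ⇒ counter-clockwise traversal).

89.875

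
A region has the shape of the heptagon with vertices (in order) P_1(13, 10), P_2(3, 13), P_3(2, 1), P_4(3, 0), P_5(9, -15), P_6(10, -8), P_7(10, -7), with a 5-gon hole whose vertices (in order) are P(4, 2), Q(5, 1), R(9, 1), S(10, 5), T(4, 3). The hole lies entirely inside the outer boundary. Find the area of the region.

158

Outer boundary:
Apply Gauss's area formula: 2A = Σ (x_i·y_{i+1} − x_{i+1}·y_i), indices taken mod 7.
Σ = (139) + (-23) + (-3) + (-45) + (78) + (10) + (191) = 347
Area = |Σ|/2 = 173.5.
Hole:
Apply the shoelace (surveyor's) formula: 2A = Σ (x_i·y_{i+1} − x_{i+1}·y_i), indices taken mod 5.
Σ = (-6) + (-4) + (35) + (10) + (-4) = 31
Area = |Σ|/2 = 15.5.
Net area = 173.5 − 15.5 = 158.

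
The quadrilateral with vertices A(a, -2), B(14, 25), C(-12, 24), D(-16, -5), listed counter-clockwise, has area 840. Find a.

The doubled signed area Σ (x_i y_{i+1} − x_{i+1} y_i) is linear in a.
With a=0 it equals 1140; the coefficient of a is 30 (from the two edges through A).
So 30·a + 1140 = 2·840 = 1680 ⇒ a = 18.

18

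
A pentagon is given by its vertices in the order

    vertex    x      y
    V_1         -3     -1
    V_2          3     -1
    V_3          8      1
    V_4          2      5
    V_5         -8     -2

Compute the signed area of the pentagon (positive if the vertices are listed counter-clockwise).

Apply the shoelace formula: 2A = Σ (x_i·y_{i+1} − x_{i+1}·y_i), indices taken mod 5.
Cross-terms: 6, 11, 38, 36, 2  ⇒  Σ = 93
Signed area = Σ/2 = 46.5 (positive ⇒ counter-clockwise traversal).

46.5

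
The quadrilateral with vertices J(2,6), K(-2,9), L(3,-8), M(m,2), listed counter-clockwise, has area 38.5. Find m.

4

Write out the shoelace sum; only the two edges meeting at M involve m:
2·Area = [(3·2 − m·(-8)) + (m·6 − 2·2)] + 19
       = 14·m + 21 = 77
⇒ m = 4.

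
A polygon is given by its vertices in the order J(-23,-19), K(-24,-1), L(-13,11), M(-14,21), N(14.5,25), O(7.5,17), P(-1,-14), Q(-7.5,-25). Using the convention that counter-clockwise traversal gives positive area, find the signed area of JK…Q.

J→K: (-23)(-1) − (-24)(-19) = -433
K→L: (-24)(11) − (-13)(-1) = -277
L→M: (-13)(21) − (-14)(11) = -119
M→N: (-14)(25) − (14.5)(21) = -654.5
N→O: (14.5)(17) − (7.5)(25) = 59
O→P: (7.5)(-14) − (-1)(17) = -88
P→Q: (-1)(-25) − (-7.5)(-14) = -80
Q→J: (-7.5)(-19) − (-23)(-25) = -432.5
Σ = -2025
Signed area = Σ/2 = -1012.5 (negative ⇒ clockwise traversal).

-1012.5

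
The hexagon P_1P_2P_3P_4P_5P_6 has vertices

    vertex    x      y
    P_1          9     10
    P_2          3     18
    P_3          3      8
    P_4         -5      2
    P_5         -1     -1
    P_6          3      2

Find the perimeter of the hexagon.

|P_1P_2| = √((-6)² + (8)²) = √100 = 10
|P_2P_3| = √((0)² + (-10)²) = √100 = 10
|P_3P_4| = √((-8)² + (-6)²) = √100 = 10
|P_4P_5| = √((4)² + (-3)²) = √25 = 5
|P_5P_6| = √((4)² + (3)²) = √25 = 5
|P_6P_1| = √((6)² + (8)²) = √100 = 10
Perimeter = 10 + 10 + 10 + 5 + 5 + 10 = 50.

50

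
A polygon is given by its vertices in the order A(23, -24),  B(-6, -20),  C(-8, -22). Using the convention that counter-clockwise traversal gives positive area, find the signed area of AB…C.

33

Apply the shoelace (surveyor's) formula: 2A = Σ (x_i·y_{i+1} − x_{i+1}·y_i), indices taken mod 3.
Σ = (-604) + (-28) + (698) = 66
Signed area = Σ/2 = 33 (positive ⇒ counter-clockwise traversal).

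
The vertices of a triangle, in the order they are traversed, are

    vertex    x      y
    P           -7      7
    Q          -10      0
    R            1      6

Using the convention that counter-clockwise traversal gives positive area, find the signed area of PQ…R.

29.5

Apply Gauss's area formula: 2A = Σ (x_i·y_{i+1} − x_{i+1}·y_i), indices taken mod 3.
Σ = (70) + (-60) + (49) = 59
Signed area = Σ/2 = 29.5 (positive ⇒ counter-clockwise traversal).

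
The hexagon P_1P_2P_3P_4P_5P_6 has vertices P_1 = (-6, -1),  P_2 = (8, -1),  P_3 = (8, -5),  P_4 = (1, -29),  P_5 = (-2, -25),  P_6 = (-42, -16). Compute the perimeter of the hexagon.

|P_1P_2| = √((14)² + (0)²) = √196 = 14
|P_2P_3| = √((0)² + (-4)²) = √16 = 4
|P_3P_4| = √((-7)² + (-24)²) = √625 = 25
|P_4P_5| = √((-3)² + (4)²) = √25 = 5
|P_5P_6| = √((-40)² + (9)²) = √1681 = 41
|P_6P_1| = √((36)² + (15)²) = √1521 = 39
Perimeter = 14 + 4 + 25 + 5 + 41 + 39 = 128.

128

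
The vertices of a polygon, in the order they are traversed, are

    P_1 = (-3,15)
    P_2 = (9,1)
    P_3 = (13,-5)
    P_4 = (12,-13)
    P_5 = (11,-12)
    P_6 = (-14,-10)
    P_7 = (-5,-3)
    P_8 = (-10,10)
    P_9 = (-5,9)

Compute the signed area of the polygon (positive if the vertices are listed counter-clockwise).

P_1→P_2: (-3)(1) − (9)(15) = -138
P_2→P_3: (9)(-5) − (13)(1) = -58
P_3→P_4: (13)(-13) − (12)(-5) = -109
P_4→P_5: (12)(-12) − (11)(-13) = -1
P_5→P_6: (11)(-10) − (-14)(-12) = -278
P_6→P_7: (-14)(-3) − (-5)(-10) = -8
P_7→P_8: (-5)(10) − (-10)(-3) = -80
P_8→P_9: (-10)(9) − (-5)(10) = -40
P_9→P_1: (-5)(15) − (-3)(9) = -48
Σ = -760
Signed area = Σ/2 = -380 (negative ⇒ clockwise traversal).

-380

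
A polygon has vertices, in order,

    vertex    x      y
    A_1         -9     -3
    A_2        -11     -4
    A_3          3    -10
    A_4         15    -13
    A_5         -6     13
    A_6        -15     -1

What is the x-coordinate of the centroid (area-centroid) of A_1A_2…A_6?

-307/177

Apply the shoelace (surveyor's) formula. First the cross-terms c_i = x_i·y_{i+1} − x_{i+1}·y_i:
  3, 122, 111, 117, 201, 36  ⇒  2A = 590, A = 295.
Then Σ (x_i + x_{i+1})·c_i = -3070, so x̄ = -3070 / (6·295) = -307/177.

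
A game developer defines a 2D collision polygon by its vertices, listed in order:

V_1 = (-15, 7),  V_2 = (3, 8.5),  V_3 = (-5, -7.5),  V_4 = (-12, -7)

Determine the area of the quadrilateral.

186.25

Apply the shoelace formula: 2A = Σ (x_i·y_{i+1} − x_{i+1}·y_i), indices taken mod 4.
Σ = (-148.5) + (20) + (-55) + (-189) = -372.5
Area = |Σ|/2 = 186.25.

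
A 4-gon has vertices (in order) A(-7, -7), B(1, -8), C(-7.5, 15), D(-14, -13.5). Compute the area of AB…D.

166.375

Σ = (63) + (-45) + (311.25) + (3.5) = 332.75
Area = |Σ|/2 = 166.375.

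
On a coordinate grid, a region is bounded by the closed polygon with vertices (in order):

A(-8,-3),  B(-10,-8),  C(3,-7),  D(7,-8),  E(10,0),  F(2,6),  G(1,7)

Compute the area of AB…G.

Apply Gauss's area formula: 2A = Σ (x_i·y_{i+1} − x_{i+1}·y_i), indices taken mod 7.
Σ = (34) + (94) + (25) + (80) + (60) + (8) + (53) = 354
Area = |Σ|/2 = 177.

177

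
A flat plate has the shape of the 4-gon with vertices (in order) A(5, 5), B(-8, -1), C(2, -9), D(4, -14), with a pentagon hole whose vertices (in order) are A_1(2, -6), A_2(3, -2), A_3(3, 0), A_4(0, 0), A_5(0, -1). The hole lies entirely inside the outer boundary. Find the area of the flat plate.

Outer boundary:
Apply the surveyor's formula: 2A = Σ (x_i·y_{i+1} − x_{i+1}·y_i), indices taken mod 4.
A→B: (5)(-1) − (-8)(5) = 35
B→C: (-8)(-9) − (2)(-1) = 74
C→D: (2)(-14) − (4)(-9) = 8
D→A: (4)(5) − (5)(-14) = 90
Σ = 207
Area = |Σ|/2 = 103.5.
Hole:
Apply Gauss's area formula: 2A = Σ (x_i·y_{i+1} − x_{i+1}·y_i), indices taken mod 5.
Σ = (14) + (6) + (0) + (0) + (2) = 22
Area = |Σ|/2 = 11.
Net area = 103.5 − 11 = 92.5.

92.5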